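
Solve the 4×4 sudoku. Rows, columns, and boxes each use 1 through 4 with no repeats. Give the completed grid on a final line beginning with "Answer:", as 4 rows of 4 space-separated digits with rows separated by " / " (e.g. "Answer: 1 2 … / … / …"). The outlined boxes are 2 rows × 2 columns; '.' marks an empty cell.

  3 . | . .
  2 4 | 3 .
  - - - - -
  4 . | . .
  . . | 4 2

Step 1. [r1c2∈{1}] nothing but 1 survives at r1c2 ⇒ r1c2=1.
Step 2. [r3c4∈{1,3}] in col 4, 3 fits only at r3c4. So r3c4=3.
Step 3. [r2c4∈{1}] r2c4's peers cover all but 1 ⇒ r2c4=1.
Step 4. [r1c3∈{2}] r1c3's peers cover all but 2. So r1c3=2.
Step 5. [r3c3∈{1}] r3c3 has the single candidate 1, so r3c3=1.
Step 6. [r4c1∈{1}] r4c1's peers cover all but 1. So r4c1=1.
Step 7. [r3c2∈{2}] nothing but 2 survives at r3c2. So r3c2=2.
Step 8. [r4c2∈{3}] only 3 remains possible at r4c2 ⇒ r4c2=3.
Step 9. [r1c4∈{4}] r1c4 is down to just 4, so r1c4=4.

Answer: 3 1 2 4 / 2 4 3 1 / 4 2 1 3 / 1 3 4 2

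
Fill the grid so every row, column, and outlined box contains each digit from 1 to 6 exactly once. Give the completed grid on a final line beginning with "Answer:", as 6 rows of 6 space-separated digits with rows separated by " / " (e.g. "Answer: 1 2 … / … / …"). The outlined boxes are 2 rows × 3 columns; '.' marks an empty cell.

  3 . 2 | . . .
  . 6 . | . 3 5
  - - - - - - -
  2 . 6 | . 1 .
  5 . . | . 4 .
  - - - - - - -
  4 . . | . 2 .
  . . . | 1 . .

Step 1. [r3c6∈{3}] only 3 remains possible at r3c6 ⇒ r3c6=3.
Step 2. [r5c6∈{6}] r5c6 is down to just 6, so r5c6=6.
Step 3. [r1c2∈{1,4,5}] in row 1, 5 fits only at r1c2 ⇒ r1c2=5.
Step 4. [r5c4∈{3,5}] col 4 places 3 nowhere but r5c4 ⇒ r5c4=3.
Step 5. [r2c3∈{1,4}] in col 3, 4 fits only at r2c3. So r2c3=4.
Step 6. [r1c4∈{4,6}] col 4 places 4 nowhere but r1c4. So r1c4=4.
Step 7. [r5c3∈{1,5}] 5 has one home in row 5: r5c3, so r5c3=5.
Step 8. [r4c3∈{1,3}] r4c3 is the only open cell in col 3 admitting 1 ⇒ r4c3=1.
Step 9. [r2c4∈{2}] r2c4 has the single candidate 2, so r2c4=2.
Step 10. [r6c2∈{2,3}] in row 6, 2 fits only at r6c2. So r6c2=2.
Step 11. [r5c2∈{1}] r5c2 is down to just 1, so r5c2=1.
Step 12. [r6c5∈{5}] r6c5's peers cover all but 5. So r6c5=5.
Step 13. [r4c6∈{2}] r4c6 is down to just 2. So r4c6=2.
Step 14. [r3c2∈{4}] r3c2 has the single candidate 4 ⇒ r3c2=4.
Step 15. [r6c1∈{6}] r6c1 has the single candidate 6 ⇒ r6c1=6.
Step 16. [r1c6∈{1}] only 1 remains possible at r1c6, so r1c6=1.
Step 17. [r4c4∈{6}] r4c4 has the single candidate 6. So r4c4=6.
Step 18. [r2c1∈{1}] r2c1 is down to just 1, so r2c1=1.
Step 19. [r4c2∈{3}] r4c2 has the single candidate 3. So r4c2=3.
Step 20. [r6c3∈{3}] r6c3 has the single candidate 3. So r6c3=3.
Step 21. [r1c5∈{6}] r1c5 is down to just 6 ⇒ r1c5=6.
Step 22. [r3c4∈{5}] only 5 remains possible at r3c4 ⇒ r3c4=5.
Step 23. [r6c6∈{4}] r6c6 has the single candidate 4. So r6c6=4.

Answer: 3 5 2 4 6 1 / 1 6 4 2 3 5 / 2 4 6 5 1 3 / 5 3 1 6 4 2 / 4 1 5 3 2 6 / 6 2 3 1 5 4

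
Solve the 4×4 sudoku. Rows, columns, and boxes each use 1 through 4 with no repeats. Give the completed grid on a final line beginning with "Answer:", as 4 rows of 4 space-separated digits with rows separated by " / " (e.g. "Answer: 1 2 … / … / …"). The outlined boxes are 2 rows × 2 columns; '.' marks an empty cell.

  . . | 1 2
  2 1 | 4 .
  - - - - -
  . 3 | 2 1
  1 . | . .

Step 1. [r4c4∈{3,4}] 4 has one home in col 4: r4c4 ⇒ r4c4=4.
Step 2. [r3c1∈{4}] r3c1 is down to just 4 ⇒ r3c1=4.
Step 3. [r4c2∈{2}] nothing but 2 survives at r4c2 ⇒ r4c2=2.
Step 4. [r4c3∈{3}] r4c3 is down to just 3. So r4c3=3.
Step 5. [r1c1∈{3}] r1c1 is down to just 3, so r1c1=3.
Step 6. [r1c2∈{4}] r1c2's peers cover all but 4. So r1c2=4.
Step 7. [r2c4∈{3}] r2c4's peers cover all but 3 ⇒ r2c4=3.

Answer: 3 4 1 2 / 2 1 4 3 / 4 3 2 1 / 1 2 3 4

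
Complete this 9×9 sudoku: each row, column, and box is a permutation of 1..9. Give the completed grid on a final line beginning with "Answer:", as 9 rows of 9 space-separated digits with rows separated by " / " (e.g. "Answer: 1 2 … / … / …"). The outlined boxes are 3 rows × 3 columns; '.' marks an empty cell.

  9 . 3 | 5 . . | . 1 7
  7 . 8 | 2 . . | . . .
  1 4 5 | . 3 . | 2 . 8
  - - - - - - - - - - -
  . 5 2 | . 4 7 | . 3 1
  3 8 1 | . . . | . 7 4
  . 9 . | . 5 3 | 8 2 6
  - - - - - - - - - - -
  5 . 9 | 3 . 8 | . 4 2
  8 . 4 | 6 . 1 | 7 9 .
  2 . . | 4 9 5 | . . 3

Step 1. [r2c2∈{6}] only 6 remains possible at r2c2. So r2c2=6.
Step 2. [r7c7∈{1,6}] in row 7, 6 fits only at r7c7, so r7c7=6.
Step 3. [r5c4∈{9}] r5c4 has the single candidate 9, so r5c4=9.
Step 4. [r2c7∈{3,4,5,9}] 3 has one home in row 2: r2c7, so r2c7=3.
Step 5. [r2c6∈{4,9}] row 2 places 4 nowhere but r2c6, so r2c6=4.
Step 6. [r1c6∈{6}] r1c6's peers cover all but 6 ⇒ r1c6=6.
Step 7. [r7c2∈{1,7}] row 7 places 1 nowhere but r7c2 ⇒ r7c2=1.
Step 8. [r5c6∈{2}] only 2 remains possible at r5c6. So r5c6=2.
Step 9. [r8c9∈{5}] nothing but 5 survives at r8c9 ⇒ r8c9=5.
Step 10. [r9c3∈{6,7}] 6 has one home in row 9: r9c3, so r9c3=6.
Step 11. [r8c5∈{2}] r8c5 is down to just 2, so r8c5=2.
Step 12. [r1c5∈{8}] r1c5 has the single candidate 8, so r1c5=8.
Step 13. [r1c2∈{2}] r1c2 is down to just 2, so r1c2=2.
Step 14. [r9c8∈{8}] only 8 remains possible at r9c8 ⇒ r9c8=8.
Step 15. [r8c2∈{3}] nothing but 3 survives at r8c2, so r8c2=3.
Step 16. [r6c4∈{1}] only 1 remains possible at r6c4 ⇒ r6c4=1.
Step 17. [r3c8∈{6}] only 6 remains possible at r3c8, so r3c8=6.
Step 18. [r5c7∈{5}] only 5 remains possible at r5c7 ⇒ r5c7=5.
Step 19. [r7c5∈{7}] r7c5 has the single candidate 7, so r7c5=7.
Step 20. [r5c5∈{6}] r5c5 is down to just 6. So r5c5=6.
Step 21. [r1c7∈{4}] r1c7 has the single candidate 4, so r1c7=4.
Step 22. [r4c7∈{9}] r4c7 is down to just 9. So r4c7=9.
Step 23. [r4c4∈{8}] r4c4 is down to just 8, so r4c4=8.
Step 24. [r3c4∈{7}] only 7 remains possible at r3c4, so r3c4=7.
Step 25. [r6c1∈{4}] r6c1 has the single candidate 4 ⇒ r6c1=4.
Step 26. [r2c8∈{5}] r2c8 has the single candidate 5. So r2c8=5.
Step 27. [r2c5∈{1}] only 1 remains possible at r2c5, so r2c5=1.
Step 28. [r9c7∈{1}] r9c7's peers cover all but 1, so r9c7=1.
Step 29. [r4c1∈{6}] nothing but 6 survives at r4c1, so r4c1=6.
Step 30. [r6c3∈{7}] r6c3's peers cover all but 7, so r6c3=7.
Step 31. [r9c2∈{7}] nothing but 7 survives at r9c2, so r9c2=7.
Step 32. [r2c9∈{9}] r2c9 is down to just 9, so r2c9=9.
Step 33. [r3c6∈{9}] r3c6 has the single candidate 9, so r3c6=9.

Answer: 9 2 3 5 8 6 4 1 7 / 7 6 8 2 1 4 3 5 9 / 1 4 5 7 3 9 2 6 8 / 6 5 2 8 4 7 9 3 1 / 3 8 1 9 6 2 5 7 4 / 4 9 7 1 5 3 8 2 6 / 5 1 9 3 7 8 6 4 2 / 8 3 4 6 2 1 7 9 5 / 2 7 6 4 9 5 1 8 3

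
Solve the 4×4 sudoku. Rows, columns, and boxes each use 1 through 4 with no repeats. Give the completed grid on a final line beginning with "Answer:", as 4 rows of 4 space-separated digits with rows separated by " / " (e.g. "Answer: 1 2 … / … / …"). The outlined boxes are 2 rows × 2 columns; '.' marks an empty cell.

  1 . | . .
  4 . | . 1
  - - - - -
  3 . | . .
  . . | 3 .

Step 1. [r2c3∈{2}] nothing but 2 survives at r2c3 ⇒ r2c3=2.
Step 2. [r1c2∈{2,3}] 2 has one home in row 1: r1c2 ⇒ r1c2=2.
Step 3. [r1c3∈{4}] r1c3 has the single candidate 4 ⇒ r1c3=4.
Step 4. [r4c2∈{1,4}] in row 4, 1 fits only at r4c2. So r4c2=1.
Step 5. [r3c4∈{2,4}] r3c4 is the only open cell in row 3 admitting 2. So r3c4=2.
Step 6. [r1c4∈{3}] nothing but 3 survives at r1c4 ⇒ r1c4=3.
Step 7. [r3c3∈{1}] only 1 remains possible at r3c3. So r3c3=1.
Step 8. [r3c2∈{4}] only 4 remains possible at r3c2, so r3c2=4.
Step 9. [r4c1∈{2}] only 2 remains possible at r4c1 ⇒ r4c1=2.
Step 10. [r4c4∈{4}] only 4 remains possible at r4c4. So r4c4=4.
Step 11. [r2c2∈{3}] r2c2 is down to just 3, so r2c2=3.

Answer: 1 2 4 3 / 4 3 2 1 / 3 4 1 2 / 2 1 3 4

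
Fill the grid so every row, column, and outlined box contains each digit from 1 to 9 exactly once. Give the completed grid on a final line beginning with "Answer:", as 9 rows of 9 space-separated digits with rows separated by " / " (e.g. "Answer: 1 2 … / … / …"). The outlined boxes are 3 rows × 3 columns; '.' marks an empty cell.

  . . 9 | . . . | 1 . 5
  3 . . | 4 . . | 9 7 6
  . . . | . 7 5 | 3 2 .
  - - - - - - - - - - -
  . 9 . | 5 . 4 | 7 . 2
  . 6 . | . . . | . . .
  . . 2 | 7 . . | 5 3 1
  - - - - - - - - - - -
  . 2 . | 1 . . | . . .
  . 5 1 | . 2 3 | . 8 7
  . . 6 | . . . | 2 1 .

Step 1. [r5c7∈{4,8}] 8 has one home in col 7: r5c7. So r5c7=8.
Step 2. [r1c1∈{2,4,6,7,8}] 2 has one home in col 1: r1c1, so r1c1=2.
Step 3. [r3c4∈{6,8,9}] across row 3, 9 lands solely at r3c4. So r3c4=9.
Step 4. [r9c4∈{8}] r9c4's peers cover all but 8, so r9c4=8.
Step 5. [r5c1∈{1,4,5,7}] in col 1, 5 fits only at r5c1. So r5c1=5.
Step 6. [r1c8∈{4}] only 4 remains possible at r1c8. So r1c8=4.
Step 7. [r8c4∈{6}] r8c4 is down to just 6, so r8c4=6.
Step 8. [r9c2∈{3,4,7}] r9c2 is the only open cell in col 2 admitting 3 ⇒ r9c2=3.
Step 9. [r5c8∈{9}] r5c8 has the single candidate 9, so r5c8=9.
Step 10. [r8c7∈{4}] r8c7 has the single candidate 4, so r8c7=4.
Step 11. [r9c9∈{9}] r9c9's peers cover all but 9. So r9c9=9.
Step 12. [r5c3∈{3,4,7}] across row 5, 7 lands solely at r5c3 ⇒ r5c3=7.
Step 13. [r3c1∈{1,4,6,8}] 6 has one home in row 3: r3c1 ⇒ r3c1=6.
Step 14. [r2c6∈{1,2,8}] 2 has one home in row 2: r2c6. So r2c6=2.
Step 15. [r2c5∈{1,8}] in box 2, 1 fits only at r2c5 ⇒ r2c5=1.
Step 16. [r2c2∈{8}] only 8 remains possible at r2c2, so r2c2=8.
Step 17. [r5c5∈{3}] r5c5's peers cover all but 3 ⇒ r5c5=3.
Step 18. [r9c6∈{7}] r9c6's peers cover all but 7 ⇒ r9c6=7.
Step 19. [r9c1∈{4}] r9c1 has the single candidate 4. So r9c1=4.
Step 20. [r6c1∈{8}] nothing but 8 survives at r6c1. So r6c1=8.
Step 21. [r7c6∈{9}] r7c6's peers cover all but 9, so r7c6=9.
Step 22. [r6c6∈{6}] r6c6's peers cover all but 6, so r6c6=6.
Step 23. [r7c8∈{5,6}] col 8 places 5 nowhere but r7c8. So r7c8=5.
Step 24. [r6c2∈{4}] r6c2's peers cover all but 4. So r6c2=4.
Step 25. [r1c5∈{6,8}] r1c5 is the only open cell in row 1 admitting 6. So r1c5=6.
Step 26. [r1c4∈{3}] r1c4 is down to just 3 ⇒ r1c4=3.
Step 27. [r7c9∈{3}] r7c9 is down to just 3. So r7c9=3.
Step 28. [r7c1∈{7}] r7c1 is down to just 7 ⇒ r7c1=7.
Step 29. [r9c5∈{5}] nothing but 5 survives at r9c5, so r9c5=5.
Step 30. [r3c2∈{1}] r3c2 has the single candidate 1. So r3c2=1.
Step 31. [r3c9∈{8}] r3c9 is down to just 8, so r3c9=8.
Step 32. [r1c6∈{8}] nothing but 8 survives at r1c6. So r1c6=8.
Step 33. [r4c1∈{1}] r4c1's peers cover all but 1 ⇒ r4c1=1.
Step 34. [r4c3∈{3}] r4c3 is down to just 3. So r4c3=3.
Step 35. [r2c3∈{5}] r2c3 has the single candidate 5, so r2c3=5.
Step 36. [r7c3∈{8}] r7c3's peers cover all but 8, so r7c3=8.
Step 37. [r8c1∈{9}] r8c1 is down to just 9. So r8c1=9.
Step 38. [r5c9∈{4}] only 4 remains possible at r5c9. So r5c9=4.
Step 39. [r4c8∈{6}] r4c8's peers cover all but 6, so r4c8=6.
Step 40. [r3c3∈{4}] r3c3's peers cover all but 4. So r3c3=4.
Step 41. [r7c5∈{4}] r7c5's peers cover all but 4 ⇒ r7c5=4.
Step 42. [r7c7∈{6}] r7c7 is down to just 6 ⇒ r7c7=6.
Step 43. [r5c4∈{2}] only 2 remains possible at r5c4. So r5c4=2.
Step 44. [r6c5∈{9}] r6c5 has the single candidate 9, so r6c5=9.
Step 45. [r1c2∈{7}] r1c2's peers cover all but 7 ⇒ r1c2=7.
Step 46. [r4c5∈{8}] r4c5's peers cover all but 8. So r4c5=8.
Step 47. [r5c6∈{1}] nothing but 1 survives at r5c6 ⇒ r5c6=1.

Answer: 2 7 9 3 6 8 1 4 5 / 3 8 5 4 1 2 9 7 6 / 6 1 4 9 7 5 3 2 8 / 1 9 3 5 8 4 7 6 2 / 5 6 7 2 3 1 8 9 4 / 8 4 2 7 9 6 5 3 1 / 7 2 8 1 4 9 6 5 3 / 9 5 1 6 2 3 4 8 7 / 4 3 6 8 5 7 2 1 9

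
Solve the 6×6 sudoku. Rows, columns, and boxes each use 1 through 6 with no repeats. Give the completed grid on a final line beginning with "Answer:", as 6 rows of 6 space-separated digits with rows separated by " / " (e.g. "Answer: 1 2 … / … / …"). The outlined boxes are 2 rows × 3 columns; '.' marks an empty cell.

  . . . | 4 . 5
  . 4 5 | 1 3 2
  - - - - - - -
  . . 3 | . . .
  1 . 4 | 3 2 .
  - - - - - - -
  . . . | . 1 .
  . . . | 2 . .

Step 1. [r4c6∈{6}] r4c6 is down to just 6 ⇒ r4c6=6.
Step 2. [r2c1∈{6}] nothing but 6 survives at r2c1. So r2c1=6.
Step 3. [r5c4∈{5,6}] across col 4, 6 lands solely at r5c4. So r5c4=6.
Step 4. [r4c2∈{5}] only 5 remains possible at r4c2 ⇒ r4c2=5.
Step 5. [r5c1∈{2,3,4,5}] across row 5, 5 lands solely at r5c1. So r5c1=5.
Step 6. [r5c6∈{3,4}] 4 has one home in row 5: r5c6. So r5c6=4.
Step 7. [r5c2∈{2,3}] across row 5, 3 lands solely at r5c2, so r5c2=3.
Step 8. [r3c2∈{2,6}] r3c2 is the only open cell in row 3 admitting 6 ⇒ r3c2=6.
Step 9. [r1c2∈{1,2}] r1c2 is the only open cell in col 2 admitting 2. So r1c2=2.
Step 10. [r1c3∈{1}] nothing but 1 survives at r1c3. So r1c3=1.
Step 11. [r3c4∈{5}] r3c4's peers cover all but 5 ⇒ r3c4=5.
Step 12. [r3c1∈{2}] r3c1's peers cover all but 2 ⇒ r3c1=2.
Step 13. [r6c5∈{5}] nothing but 5 survives at r6c5. So r6c5=5.
Step 14. [r6c2∈{1}] r6c2's peers cover all but 1 ⇒ r6c2=1.
Step 15. [r6c3∈{6}] r6c3's peers cover all but 6, so r6c3=6.
Step 16. [r3c6∈{1}] r3c6 is down to just 1, so r3c6=1.
Step 17. [r1c5∈{6}] r1c5's peers cover all but 6. So r1c5=6.
Step 18. [r6c1∈{4}] r6c1 is down to just 4. So r6c1=4.
Step 19. [r1c1∈{3}] r1c1 is down to just 3, so r1c1=3.
Step 20. [r3c5∈{4}] r3c5's peers cover all but 4. So r3c5=4.
Step 21. [r5c3∈{2}] only 2 remains possible at r5c3. So r5c3=2.
Step 22. [r6c6∈{3}] r6c6 has the single candidate 3. So r6c6=3.

Answer: 3 2 1 4 6 5 / 6 4 5 1 3 2 / 2 6 3 5 4 1 / 1 5 4 3 2 6 / 5 3 2 6 1 4 / 4 1 6 2 5 3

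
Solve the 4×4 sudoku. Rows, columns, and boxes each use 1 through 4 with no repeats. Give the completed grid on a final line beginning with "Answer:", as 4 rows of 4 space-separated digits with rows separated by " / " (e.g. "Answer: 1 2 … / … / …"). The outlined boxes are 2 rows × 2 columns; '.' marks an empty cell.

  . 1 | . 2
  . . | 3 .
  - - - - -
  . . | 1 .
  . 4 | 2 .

Step 1. [r3c2∈{2,3}] r3c2 is the only open cell in col 2 admitting 3, so r3c2=3.
Step 2. [r1c3∈{4}] r1c3's peers cover all but 4 ⇒ r1c3=4.
Step 3. [r2c1∈{2,4}] 4 has one home in row 2: r2c1 ⇒ r2c1=4.
Step 4. [r2c2∈{2}] r2c2 has the single candidate 2. So r2c2=2.
Step 5. [r1c1∈{3}] nothing but 3 survives at r1c1, so r1c1=3.
Step 6. [r2c4∈{1}] r2c4 has the single candidate 1 ⇒ r2c4=1.
Step 7. [r4c4∈{3}] r4c4 is down to just 3. So r4c4=3.
Step 8. [r4c1∈{1}] r4c1 has the single candidate 1. So r4c1=1.
Step 9. [r3c4∈{4}] r3c4's peers cover all but 4 ⇒ r3c4=4.
Step 10. [r3c1∈{2}] only 2 remains possible at r3c1 ⇒ r3c1=2.

Answer: 3 1 4 2 / 4 2 3 1 / 2 3 1 4 / 1 4 2 3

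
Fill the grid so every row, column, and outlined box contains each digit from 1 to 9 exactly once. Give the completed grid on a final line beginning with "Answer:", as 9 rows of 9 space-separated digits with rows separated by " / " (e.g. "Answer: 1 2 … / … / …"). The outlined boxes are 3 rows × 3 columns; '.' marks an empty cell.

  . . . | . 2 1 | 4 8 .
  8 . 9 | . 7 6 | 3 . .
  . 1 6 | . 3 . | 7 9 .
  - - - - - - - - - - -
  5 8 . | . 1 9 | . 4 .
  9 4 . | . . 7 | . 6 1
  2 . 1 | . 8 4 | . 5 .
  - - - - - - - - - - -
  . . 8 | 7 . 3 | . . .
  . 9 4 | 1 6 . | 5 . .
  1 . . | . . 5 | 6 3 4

Step 1. [r1c3∈{3,5,7}] across col 3, 5 lands solely at r1c3, so r1c3=5.
Step 2. [r3c9∈{2,5}] in row 3, 2 fits only at r3c9, so r3c9=2.
Step 3. [r3c4∈{4,5,8}] row 3 places 5 nowhere but r3c4. So r3c4=5.
Step 4. [r6c2∈{3,6,7}] in box 4, 6 fits only at r6c2, so r6c2=6.
Step 5. [r6c9∈{3,7,9}] r6c9 is the only open cell in row 6 admitting 7. So r6c9=7.
Step 6. [r9c3∈{2,7}] col 3 places 2 nowhere but r9c3 ⇒ r9c3=2.
Step 7. [r4c7∈{2}] r4c7 has the single candidate 2 ⇒ r4c7=2.
Step 8. [r5c3∈{3}] only 3 remains possible at r5c3, so r5c3=3.
Step 9. [r1c2∈{3,7}] r1c2 is the only open cell in col 2 admitting 3 ⇒ r1c2=3.
Step 10. [r8c8∈{2,7}] 7 has one home in col 8: r8c8. So r8c8=7.
Step 11. [r9c5∈{9}] nothing but 9 survives at r9c5. So r9c5=9.
Step 12. [r7c7∈{1,9}] 1 has one home in col 7: r7c7, so r7c7=1.
Step 13. [r4c4∈{3,6}] across row 4, 6 lands solely at r4c4. So r4c4=6.
Step 14. [r8c6∈{2,8}] across row 8, 2 lands solely at r8c6. So r8c6=2.
Step 15. [r7c1∈{6}] r7c1's peers cover all but 6. So r7c1=6.
Step 16. [r7c2∈{5}] r7c2 has the single candidate 5. So r7c2=5.
Step 17. [r5c5∈{5}] nothing but 5 survives at r5c5 ⇒ r5c5=5.
Step 18. [r2c8∈{1}] r2c8 has the single candidate 1, so r2c8=1.
Step 19. [r2c9∈{5}] r2c9 has the single candidate 5 ⇒ r2c9=5.
Step 20. [r1c9∈{6}] r1c9 is down to just 6, so r1c9=6.
Step 21. [r3c1∈{4}] nothing but 4 survives at r3c1 ⇒ r3c1=4.
Step 22. [r2c2∈{2}] nothing but 2 survives at r2c2, so r2c2=2.
Step 23. [r6c4∈{3}] only 3 remains possible at r6c4, so r6c4=3.
Step 24. [r7c8∈{2}] r7c8 has the single candidate 2, so r7c8=2.
Step 25. [r6c7∈{9}] nothing but 9 survives at r6c7, so r6c7=9.
Step 26. [r9c2∈{7}] only 7 remains possible at r9c2 ⇒ r9c2=7.
Step 27. [r2c4∈{4}] r2c4's peers cover all but 4 ⇒ r2c4=4.
Step 28. [r7c5∈{4}] r7c5 has the single candidate 4 ⇒ r7c5=4.
Step 29. [r5c7∈{8}] only 8 remains possible at r5c7. So r5c7=8.
Step 30. [r4c9∈{3}] r4c9 is down to just 3. So r4c9=3.
Step 31. [r1c4∈{9}] nothing but 9 survives at r1c4 ⇒ r1c4=9.
Step 32. [r3c6∈{8}] only 8 remains possible at r3c6 ⇒ r3c6=8.
Step 33. [r4c3∈{7}] nothing but 7 survives at r4c3 ⇒ r4c3=7.
Step 34. [r5c4∈{2}] r5c4 has the single candidate 2 ⇒ r5c4=2.
Step 35. [r1c1∈{7}] r1c1's peers cover all but 7, so r1c1=7.
Step 36. [r8c9∈{8}] nothing but 8 survives at r8c9. So r8c9=8.
Step 37. [r7c9∈{9}] r7c9 has the single candidate 9. So r7c9=9.
Step 38. [r8c1∈{3}] nothing but 3 survives at r8c1, so r8c1=3.
Step 39. [r9c4∈{8}] nothing but 8 survives at r9c4. So r9c4=8.

Answer: 7 3 5 9 2 1 4 8 6 / 8 2 9 4 7 6 3 1 5 / 4 1 6 5 3 8 7 9 2 / 5 8 7 6 1 9 2 4 3 / 9 4 3 2 5 7 8 6 1 / 2 6 1 3 8 4 9 5 7 / 6 5 8 7 4 3 1 2 9 / 3 9 4 1 6 2 5 7 8 / 1 7 2 8 9 5 6 3 4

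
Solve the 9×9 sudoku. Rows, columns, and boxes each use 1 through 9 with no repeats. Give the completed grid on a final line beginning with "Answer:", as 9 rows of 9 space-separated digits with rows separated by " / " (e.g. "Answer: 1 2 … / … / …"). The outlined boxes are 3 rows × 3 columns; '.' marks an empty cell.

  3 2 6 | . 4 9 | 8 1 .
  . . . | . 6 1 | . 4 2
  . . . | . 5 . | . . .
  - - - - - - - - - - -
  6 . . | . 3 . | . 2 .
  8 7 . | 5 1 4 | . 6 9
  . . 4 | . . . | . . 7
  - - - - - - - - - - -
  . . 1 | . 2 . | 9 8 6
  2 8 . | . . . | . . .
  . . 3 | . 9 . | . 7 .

Step 1. [r1c4∈{7}] r1c4 has the single candidate 7, so r1c4=7.
Step 2. [r3c9∈{3}] nothing but 3 survives at r3c9. So r3c9=3.
Step 3. [r6c2∈{1,3,5,9}] 3 has one home in col 2: r6c2 ⇒ r6c2=3.
Step 4. [r4c9∈{1,4,5,8}] r4c9 is the only open cell in col 9 admitting 8 ⇒ r4c9=8.
Step 5. [r8c3∈{5,7,9}] row 8 places 9 nowhere but r8c3. So r8c3=9.
Step 6. [r7c1∈{4,5,7}] r7c1 is the only open cell in box 7 admitting 7. So r7c1=7.
Step 7. [r4c7∈{1,4,5}] in row 4, 4 fits only at r4c7 ⇒ r4c7=4.
Step 8. [r8c8∈{3,5}] across col 8, 3 lands solely at r8c8. So r8c8=3.
Step 9. [r4c2∈{1,5,9}] in row 4, 1 fits only at r4c2, so r4c2=1.
Step 10. [r6c1∈{5,9}] across box 4, 9 lands solely at r6c1 ⇒ r6c1=9.
Step 11. [r2c1∈{5}] r2c1 has the single candidate 5. So r2c1=5.
Step 12. [r9c1∈{4}] only 4 remains possible at r9c1. So r9c1=4.
Step 13. [r8c9∈{1,4,5}] r8c9 is the only open cell in col 9 admitting 4 ⇒ r8c9=4.
Step 14. [r9c9∈{1,5}] col 9 places 1 nowhere but r9c9. So r9c9=1.
Step 15. [r9c2∈{5,6}] across col 2, 6 lands solely at r9c2, so r9c2=6.
Step 16. [r9c4∈{8}] only 8 remains possible at r9c4, so r9c4=8.
Step 17. [r8c7∈{5}] only 5 remains possible at r8c7, so r8c7=5.
Step 18. [r3c6∈{2,8}] box 2 places 8 nowhere but r3c6. So r3c6=8.
Step 19. [r6c6∈{2,6}] 2 has one home in col 6: r6c6 ⇒ r6c6=2.
Step 20. [r3c3∈{7}] r3c3 is down to just 7, so r3c3=7.
Step 21. [r8c6∈{6,7}] across col 6, 6 lands solely at r8c6 ⇒ r8c6=6.
Step 22. [r7c6∈{3,5}] 3 has one home in col 6: r7c6. So r7c6=3.
Step 23. [r3c2∈{4,9}] in row 3, 4 fits only at r3c2. So r3c2=4.
Step 24. [r5c3∈{2}] nothing but 2 survives at r5c3 ⇒ r5c3=2.
Step 25. [r8c4∈{1}] r8c4 is down to just 1, so r8c4=1.
Step 26. [r8c5∈{7}] only 7 remains possible at r8c5, so r8c5=7.
Step 27. [r5c7∈{3}] r5c7's peers cover all but 3. So r5c7=3.
Step 28. [r4c3∈{5}] only 5 remains possible at r4c3, so r4c3=5.
Step 29. [r7c2∈{5}] r7c2's peers cover all but 5. So r7c2=5.
Step 30. [r1c9∈{5}] r1c9 is down to just 5, so r1c9=5.
Step 31. [r6c4∈{6}] nothing but 6 survives at r6c4 ⇒ r6c4=6.
Step 32. [r2c4∈{3}] only 3 remains possible at r2c4. So r2c4=3.
Step 33. [r9c7∈{2}] only 2 remains possible at r9c7, so r9c7=2.
Step 34. [r3c1∈{1}] nothing but 1 survives at r3c1, so r3c1=1.
Step 35. [r6c8∈{5}] only 5 remains possible at r6c8 ⇒ r6c8=5.
Step 36. [r4c6∈{7}] r4c6's peers cover all but 7 ⇒ r4c6=7.
Step 37. [r4c4∈{9}] nothing but 9 survives at r4c4. So r4c4=9.
Step 38. [r2c7∈{7}] only 7 remains possible at r2c7, so r2c7=7.
Step 39. [r3c8∈{9}] r3c8 is down to just 9, so r3c8=9.
Step 40. [r9c6∈{5}] r9c6 is down to just 5, so r9c6=5.
Step 41. [r6c5∈{8}] nothing but 8 survives at r6c5 ⇒ r6c5=8.
Step 42. [r2c2∈{9}] only 9 remains possible at r2c2, so r2c2=9.
Step 43. [r6c7∈{1}] nothing but 1 survives at r6c7, so r6c7=1.
Step 44. [r2c3∈{8}] r2c3 is down to just 8. So r2c3=8.
Step 45. [r3c7∈{6}] r3c7 is down to just 6. So r3c7=6.
Step 46. [r3c4∈{2}] r3c4 is down to just 2, so r3c4=2.
Step 47. [r7c4∈{4}] only 4 remains possible at r7c4, so r7c4=4.

Answer: 3 2 6 7 4 9 8 1 5 / 5 9 8 3 6 1 7 4 2 / 1 4 7 2 5 8 6 9 3 / 6 1 5 9 3 7 4 2 8 / 8 7 2 5 1 4 3 6 9 / 9 3 4 6 8 2 1 5 7 / 7 5 1 4 2 3 9 8 6 / 2 8 9 1 7 6 5 3 4 / 4 6 3 8 9 5 2 7 1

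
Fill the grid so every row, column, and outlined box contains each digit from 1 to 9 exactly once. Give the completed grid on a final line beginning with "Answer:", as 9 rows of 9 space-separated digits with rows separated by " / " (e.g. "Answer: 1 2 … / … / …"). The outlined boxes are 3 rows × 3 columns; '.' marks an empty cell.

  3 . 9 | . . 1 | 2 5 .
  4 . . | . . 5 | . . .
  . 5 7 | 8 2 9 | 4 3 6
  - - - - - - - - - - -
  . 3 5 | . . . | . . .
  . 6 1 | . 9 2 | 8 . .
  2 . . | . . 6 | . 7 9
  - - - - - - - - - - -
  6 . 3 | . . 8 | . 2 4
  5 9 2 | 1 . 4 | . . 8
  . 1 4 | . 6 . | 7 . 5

Step 1. [r5c4∈{3,4,5,7}] r5c4 is the only open cell in row 5 admitting 5 ⇒ r5c4=5.
Step 2. [r8c5∈{3,7}] across row 8, 7 lands solely at r8c5, so r8c5=7.
Step 3. [r6c3∈{8}] r6c3 is down to just 8 ⇒ r6c3=8.
Step 4. [r7c7∈{1,9}] 1 has one home in row 7: r7c7 ⇒ r7c7=1.
Step 5. [r6c5∈{1,3,4}] in row 6, 1 fits only at r6c5. So r6c5=1.
Step 6. [r6c4∈{3,4}] box 5 places 3 nowhere but r6c4 ⇒ r6c4=3.
Step 7. [r1c4∈{4,6,7}] across row 1, 6 lands solely at r1c4, so r1c4=6.
Step 8. [r4c4∈{4,7}] 4 has one home in col 4: r4c4 ⇒ r4c4=4.
Step 9. [r2c8∈{1,8,9}] 8 has one home in col 8: r2c8 ⇒ r2c8=8.
Step 10. [r8c8∈{6}] r8c8 is down to just 6. So r8c8=6.
Step 11. [r2c9∈{1,7}] row 2 places 1 nowhere but r2c9 ⇒ r2c9=1.
Step 12. [r5c1∈{7}] only 7 remains possible at r5c1. So r5c1=7.
Step 13. [r7c4∈{9}] r7c4 has the single candidate 9. So r7c4=9.
Step 14. [r4c1∈{9}] r4c1 is down to just 9, so r4c1=9.
Step 15. [r2c5∈{3}] r2c5 is down to just 3, so r2c5=3.
Step 16. [r9c8∈{9}] r9c8 is down to just 9, so r9c8=9.
Step 17. [r2c4∈{7}] r2c4's peers cover all but 7, so r2c4=7.
Step 18. [r2c2∈{2}] nothing but 2 survives at r2c2, so r2c2=2.
Step 19. [r5c8∈{4}] only 4 remains possible at r5c8, so r5c8=4.
Step 20. [r4c8∈{1}] only 1 remains possible at r4c8. So r4c8=1.
Step 21. [r2c7∈{9}] nothing but 9 survives at r2c7, so r2c7=9.
Step 22. [r4c7∈{6}] only 6 remains possible at r4c7. So r4c7=6.
Step 23. [r6c2∈{4}] r6c2 has the single candidate 4. So r6c2=4.
Step 24. [r9c1∈{8}] only 8 remains possible at r9c1 ⇒ r9c1=8.
Step 25. [r4c5∈{8}] r4c5 has the single candidate 8, so r4c5=8.
Step 26. [r9c4∈{2}] only 2 remains possible at r9c4. So r9c4=2.
Step 27. [r3c1∈{1}] r3c1's peers cover all but 1 ⇒ r3c1=1.
Step 28. [r7c2∈{7}] only 7 remains possible at r7c2 ⇒ r7c2=7.
Step 29. [r1c9∈{7}] r1c9 has the single candidate 7. So r1c9=7.
Step 30. [r5c9∈{3}] r5c9's peers cover all but 3, so r5c9=3.
Step 31. [r6c7∈{5}] r6c7 has the single candidate 5. So r6c7=5.
Step 32. [r7c5∈{5}] r7c5 has the single candidate 5 ⇒ r7c5=5.
Step 33. [r4c9∈{2}] r4c9's peers cover all but 2 ⇒ r4c9=2.
Step 34. [r8c7∈{3}] nothing but 3 survives at r8c7, so r8c7=3.
Step 35. [r9c6∈{3}] r9c6 is down to just 3 ⇒ r9c6=3.
Step 36. [r2c3∈{6}] nothing but 6 survives at r2c3 ⇒ r2c3=6.
Step 37. [r1c2∈{8}] only 8 remains possible at r1c2. So r1c2=8.
Step 38. [r4c6∈{7}] r4c6 has the single candidate 7, so r4c6=7.
Step 39. [r1c5∈{4}] only 4 remains possible at r1c5 ⇒ r1c5=4.

Answer: 3 8 9 6 4 1 2 5 7 / 4 2 6 7 3 5 9 8 1 / 1 5 7 8 2 9 4 3 6 / 9 3 5 4 8 7 6 1 2 / 7 6 1 5 9 2 8 4 3 / 2 4 8 3 1 6 5 7 9 / 6 7 3 9 5 8 1 2 4 / 5 9 2 1 7 4 3 6 8 / 8 1 4 2 6 3 7 9 5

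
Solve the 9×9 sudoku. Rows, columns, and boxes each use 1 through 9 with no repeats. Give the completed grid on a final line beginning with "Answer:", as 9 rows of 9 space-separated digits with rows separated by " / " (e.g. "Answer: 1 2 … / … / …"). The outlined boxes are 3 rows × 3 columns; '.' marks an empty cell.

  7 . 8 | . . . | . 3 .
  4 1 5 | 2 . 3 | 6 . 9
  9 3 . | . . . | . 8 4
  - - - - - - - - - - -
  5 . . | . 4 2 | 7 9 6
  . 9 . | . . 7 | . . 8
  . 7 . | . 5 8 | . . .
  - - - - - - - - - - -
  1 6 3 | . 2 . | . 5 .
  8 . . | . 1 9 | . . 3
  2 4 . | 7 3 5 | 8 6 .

Step 1. [r5c7∈{1,2,3,4,5}] row 5 places 5 nowhere but r5c7, so r5c7=5.
Step 2. [r3c3∈{2,6}] across box 1, 6 lands solely at r3c3 ⇒ r3c3=6.
Step 3. [r6c7∈{1,2,3,4}] r6c7 is the only open cell in col 7 admitting 3 ⇒ r6c7=3.
Step 4. [r8c4∈{4,6}] 6 has one home in row 8: r8c4 ⇒ r8c4=6.
Step 5. [r3c6∈{1}] r3c6's peers cover all but 1, so r3c6=1.
Step 6. [r1c9∈{1,2,5}] r1c9 is the only open cell in col 9 admitting 5 ⇒ r1c9=5.
Step 7. [r6c9∈{1,2}] across col 9, 2 lands solely at r6c9, so r6c9=2.
Step 8. [r7c6∈{4}] nothing but 4 survives at r7c6, so r7c6=4.
Step 9. [r4c3∈{1}] r4c3 has the single candidate 1, so r4c3=1.
Step 10. [r8c8∈{2,4,7}] r8c8 is the only open cell in col 8 admitting 2. So r8c8=2.
Step 11. [r6c3∈{4}] only 4 remains possible at r6c3. So r6c3=4.
Step 12. [r6c4∈{1,9}] in row 6, 9 fits only at r6c4 ⇒ r6c4=9.
Step 13. [r5c1∈{3,6}] in col 1, 3 fits only at r5c1, so r5c1=3.
Step 14. [r3c5∈{7}] r3c5's peers cover all but 7 ⇒ r3c5=7.
Step 15. [r1c2∈{2}] r1c2 is down to just 2 ⇒ r1c2=2.
Step 16. [r5c4∈{1}] only 1 remains possible at r5c4. So r5c4=1.
Step 17. [r1c6∈{6}] r1c6 has the single candidate 6 ⇒ r1c6=6.
Step 18. [r2c5∈{8}] r2c5 has the single candidate 8 ⇒ r2c5=8.
Step 19. [r7c4∈{8}] r7c4's peers cover all but 8 ⇒ r7c4=8.
Step 20. [r1c7∈{1}] r1c7's peers cover all but 1. So r1c7=1.
Step 21. [r8c3∈{7}] only 7 remains possible at r8c3. So r8c3=7.
Step 22. [r6c8∈{1}] only 1 remains possible at r6c8, so r6c8=1.
Step 23. [r8c7∈{4}] only 4 remains possible at r8c7, so r8c7=4.
Step 24. [r6c1∈{6}] r6c1's peers cover all but 6, so r6c1=6.
Step 25. [r8c2∈{5}] nothing but 5 survives at r8c2, so r8c2=5.
Step 26. [r4c2∈{8}] nothing but 8 survives at r4c2 ⇒ r4c2=8.
Step 27. [r5c3∈{2}] r5c3 is down to just 2, so r5c3=2.
Step 28. [r1c5∈{9}] r1c5's peers cover all but 9, so r1c5=9.
Step 29. [r1c4∈{4}] only 4 remains possible at r1c4. So r1c4=4.
Step 30. [r5c8∈{4}] r5c8 has the single candidate 4. So r5c8=4.
Step 31. [r4c4∈{3}] nothing but 3 survives at r4c4. So r4c4=3.
Step 32. [r9c3∈{9}] only 9 remains possible at r9c3, so r9c3=9.
Step 33. [r7c7∈{9}] r7c7 has the single candidate 9. So r7c7=9.
Step 34. [r9c9∈{1}] r9c9 is down to just 1 ⇒ r9c9=1.
Step 35. [r2c8∈{7}] nothing but 7 survives at r2c8 ⇒ r2c8=7.
Step 36. [r7c9∈{7}] r7c9 is down to just 7. So r7c9=7.
Step 37. [r5c5∈{6}] r5c5's peers cover all but 6, so r5c5=6.
Step 38. [r3c4∈{5}] nothing but 5 survives at r3c4 ⇒ r3c4=5.
Step 39. [r3c7∈{2}] only 2 remains possible at r3c7, so r3c7=2.

Answer: 7 2 8 4 9 6 1 3 5 / 4 1 5 2 8 3 6 7 9 / 9 3 6 5 7 1 2 8 4 / 5 8 1 3 4 2 7 9 6 / 3 9 2 1 6 7 5 4 8 / 6 7 4 9 5 8 3 1 2 / 1 6 3 8 2 4 9 5 7 / 8 5 7 6 1 9 4 2 3 / 2 4 9 7 3 5 8 6 1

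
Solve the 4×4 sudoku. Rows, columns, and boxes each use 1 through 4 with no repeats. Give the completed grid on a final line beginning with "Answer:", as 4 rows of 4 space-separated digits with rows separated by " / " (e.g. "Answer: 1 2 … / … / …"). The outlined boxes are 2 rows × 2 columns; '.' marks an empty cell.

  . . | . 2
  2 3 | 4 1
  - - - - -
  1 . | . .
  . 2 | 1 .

Step 1. [r3c2∈{4}] r3c2 has the single candidate 4. So r3c2=4.
Step 2. [r3c4∈{3}] nothing but 3 survives at r3c4 ⇒ r3c4=3.
Step 3. [r1c2∈{1}] only 1 remains possible at r1c2 ⇒ r1c2=1.
Step 4. [r1c1∈{4}] r1c1 has the single candidate 4. So r1c1=4.
Step 5. [r4c4∈{4}] r4c4's peers cover all but 4. So r4c4=4.
Step 6. [r4c1∈{3}] r4c1 has the single candidate 3, so r4c1=3.
Step 7. [r3c3∈{2}] r3c3's peers cover all but 2. So r3c3=2.
Step 8. [r1c3∈{3}] nothing but 3 survives at r1c3. So r1c3=3.

Answer: 4 1 3 2 / 2 3 4 1 / 1 4 2 3 / 3 2 1 4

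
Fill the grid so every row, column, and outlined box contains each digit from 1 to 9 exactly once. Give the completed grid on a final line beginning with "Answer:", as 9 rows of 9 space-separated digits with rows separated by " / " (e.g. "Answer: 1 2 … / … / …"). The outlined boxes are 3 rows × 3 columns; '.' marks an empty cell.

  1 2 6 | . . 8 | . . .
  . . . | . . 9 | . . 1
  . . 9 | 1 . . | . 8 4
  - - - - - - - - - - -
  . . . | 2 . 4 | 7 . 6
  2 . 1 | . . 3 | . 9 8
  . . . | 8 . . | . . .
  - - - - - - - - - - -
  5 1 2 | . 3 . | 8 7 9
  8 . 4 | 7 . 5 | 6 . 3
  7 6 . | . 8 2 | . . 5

Step 1. [r3c1∈{3}] only 3 remains possible at r3c1 ⇒ r3c1=3.
Step 2. [r6c6∈{1,6,7}] r6c6 is the only open cell in col 6 admitting 1 ⇒ r6c6=1.
Step 3. [r2c8∈{2,3,5,6}] across col 8, 6 lands solely at r2c8. So r2c8=6.
Step 4. [r3c6∈{6,7}] across col 6, 7 lands solely at r3c6 ⇒ r3c6=7.
Step 5. [r3c2∈{5}] nothing but 5 survives at r3c2. So r3c2=5.
Step 6. [r2c1∈{4}] r2c1 has the single candidate 4 ⇒ r2c1=4.
Step 7. [r4c1∈{9}] r4c1's peers cover all but 9. So r4c1=9.
Step 8. [r4c5∈{5}] r4c5's peers cover all but 5, so r4c5=5.
Step 9. [r5c7∈{4,5}] r5c7 is the only open cell in row 5 admitting 5 ⇒ r5c7=5.
Step 10. [r5c4∈{6}] r5c4 is down to just 6 ⇒ r5c4=6.
Step 11. [r4c8∈{1,3}] in row 4, 1 fits only at r4c8. So r4c8=1.
Step 12. [r9c8∈{4}] nothing but 4 survives at r9c8, so r9c8=4.
Step 13. [r3c7∈{2}] nothing but 2 survives at r3c7, so r3c7=2.
Step 14. [r2c7∈{3}] r2c7's peers cover all but 3. So r2c7=3.
Step 15. [r6c8∈{2,3}] r6c8 is the only open cell in col 8 admitting 3 ⇒ r6c8=3.
Step 16. [r6c5∈{7,9}] 9 has one home in row 6: r6c5. So r6c5=9.
Step 17. [r5c2∈{4,7}] in row 5, 4 fits only at r5c2 ⇒ r5c2=4.
Step 18. [r1c4∈{3,4,5}] in row 1, 3 fits only at r1c4, so r1c4=3.
Step 19. [r4c2∈{3,8}] r4c2 is the only open cell in col 2 admitting 3, so r4c2=3.
Step 20. [r2c2∈{7,8}] col 2 places 8 nowhere but r2c2. So r2c2=8.
Step 21. [r2c3∈{7}] nothing but 7 survives at r2c3 ⇒ r2c3=7.
Step 22. [r1c8∈{5}] nothing but 5 survives at r1c8. So r1c8=5.
Step 23. [r1c7∈{9}] nothing but 9 survives at r1c7 ⇒ r1c7=9.
Step 24. [r2c4∈{5}] only 5 remains possible at r2c4. So r2c4=5.
Step 25. [r8c8∈{2}] only 2 remains possible at r8c8, so r8c8=2.
Step 26. [r4c3∈{8}] r4c3 has the single candidate 8 ⇒ r4c3=8.
Step 27. [r7c4∈{4}] r7c4 is down to just 4, so r7c4=4.
Step 28. [r1c5∈{4}] r1c5 is down to just 4, so r1c5=4.
Step 29. [r9c7∈{1}] r9c7's peers cover all but 1, so r9c7=1.
Step 30. [r5c5∈{7}] r5c5 has the single candidate 7, so r5c5=7.
Step 31. [r6c2∈{7}] r6c2 has the single candidate 7. So r6c2=7.
Step 32. [r2c5∈{2}] r2c5 is down to just 2 ⇒ r2c5=2.
Step 33. [r9c3∈{3}] r9c3 is down to just 3 ⇒ r9c3=3.
Step 34. [r6c1∈{6}] r6c1 has the single candidate 6. So r6c1=6.
Step 35. [r9c4∈{9}] r9c4's peers cover all but 9 ⇒ r9c4=9.
Step 36. [r3c5∈{6}] nothing but 6 survives at r3c5. So r3c5=6.
Step 37. [r8c2∈{9}] nothing but 9 survives at r8c2, so r8c2=9.
Step 38. [r6c9∈{2}] only 2 remains possible at r6c9. So r6c9=2.
Step 39. [r6c7∈{4}] r6c7's peers cover all but 4 ⇒ r6c7=4.
Step 40. [r6c3∈{5}] r6c3's peers cover all but 5. So r6c3=5.
Step 41. [r1c9∈{7}] only 7 remains possible at r1c9 ⇒ r1c9=7.
Step 42. [r7c6∈{6}] nothing but 6 survives at r7c6 ⇒ r7c6=6.
Step 43. [r8c5∈{1}] only 1 remains possible at r8c5, so r8c5=1.

Answer: 1 2 6 3 4 8 9 5 7 / 4 8 7 5 2 9 3 6 1 / 3 5 9 1 6 7 2 8 4 / 9 3 8 2 5 4 7 1 6 / 2 4 1 6 7 3 5 9 8 / 6 7 5 8 9 1 4 3 2 / 5 1 2 4 3 6 8 7 9 / 8 9 4 7 1 5 6 2 3 / 7 6 3 9 8 2 1 4 5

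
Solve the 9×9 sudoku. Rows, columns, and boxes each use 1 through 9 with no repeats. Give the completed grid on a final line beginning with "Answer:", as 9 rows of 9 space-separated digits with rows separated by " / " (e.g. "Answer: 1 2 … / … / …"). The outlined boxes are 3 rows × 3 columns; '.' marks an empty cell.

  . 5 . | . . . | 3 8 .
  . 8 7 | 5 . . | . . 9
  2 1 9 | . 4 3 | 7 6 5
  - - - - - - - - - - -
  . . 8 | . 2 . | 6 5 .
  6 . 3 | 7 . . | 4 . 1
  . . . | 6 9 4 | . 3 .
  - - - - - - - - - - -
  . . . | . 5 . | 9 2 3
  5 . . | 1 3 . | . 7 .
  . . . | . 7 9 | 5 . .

Step 1. [r1c3∈{4,6}] in box 1, 6 fits only at r1c3. So r1c3=6.
Step 2. [r4c1∈{1,4,7,9}] 9 has one home in col 1: r4c1 ⇒ r4c1=9.
Step 3. [r1c1∈{4}] r1c1 is down to just 4 ⇒ r1c1=4.
Step 4. [r5c2∈{2}] nothing but 2 survives at r5c2, so r5c2=2.
Step 5. [r2c7∈{1,2}] col 7 places 1 nowhere but r2c7 ⇒ r2c7=1.
Step 6. [r4c2∈{4,7}] 4 has one home in row 4: r4c2. So r4c2=4.
Step 7. [r2c6∈{2,6}] 2 has one home in row 2: r2c6. So r2c6=2.
Step 8. [r8c7∈{8}] r8c7 has the single candidate 8, so r8c7=8.
Step 9. [r6c2∈{7}] only 7 remains possible at r6c2, so r6c2=7.
Step 10. [r7c2∈{6}] only 6 remains possible at r7c2, so r7c2=6.
Step 11. [r7c6∈{8}] r7c6's peers cover all but 8, so r7c6=8.
Step 12. [r6c1∈{1}] r6c1 has the single candidate 1, so r6c1=1.
Step 13. [r9c9∈{4,6}] in row 9, 6 fits only at r9c9, so r9c9=6.
Step 14. [r7c4∈{4}] r7c4's peers cover all but 4. So r7c4=4.
Step 15. [r8c3∈{2,4}] across row 8, 2 lands solely at r8c3, so r8c3=2.
Step 16. [r9c3∈{1,4}] r9c3 is the only open cell in col 3 admitting 4, so r9c3=4.
Step 17. [r6c9∈{2,8}] row 6 places 8 nowhere but r6c9, so r6c9=8.
Step 18. [r2c1∈{3}] r2c1's peers cover all but 3, so r2c1=3.
Step 19. [r1c6∈{1,7}] 7 has one home in row 1: r1c6. So r1c6=7.
Step 20. [r1c9∈{2}] only 2 remains possible at r1c9. So r1c9=2.
Step 21. [r1c4∈{9}] r1c4 has the single candidate 9, so r1c4=9.
Step 22. [r5c8∈{9}] r5c8's peers cover all but 9, so r5c8=9.
Step 23. [r4c6∈{1}] only 1 remains possible at r4c6, so r4c6=1.
Step 24. [r5c6∈{5}] r5c6 has the single candidate 5 ⇒ r5c6=5.
Step 25. [r1c5∈{1}] nothing but 1 survives at r1c5 ⇒ r1c5=1.
Step 26. [r9c4∈{2}] only 2 remains possible at r9c4. So r9c4=2.
Step 27. [r8c9∈{4}] only 4 remains possible at r8c9, so r8c9=4.
Step 28. [r2c5∈{6}] r2c5 has the single candidate 6 ⇒ r2c5=6.
Step 29. [r2c8∈{4}] only 4 remains possible at r2c8. So r2c8=4.
Step 30. [r3c4∈{8}] nothing but 8 survives at r3c4, so r3c4=8.
Step 31. [r4c4∈{3}] r4c4's peers cover all but 3. So r4c4=3.
Step 32. [r4c9∈{7}] r4c9's peers cover all but 7 ⇒ r4c9=7.
Step 33. [r6c3∈{5}] r6c3 is down to just 5. So r6c3=5.
Step 34. [r8c6∈{6}] r8c6's peers cover all but 6 ⇒ r8c6=6.
Step 35. [r9c1∈{8}] nothing but 8 survives at r9c1, so r9c1=8.
Step 36. [r7c1∈{7}] r7c1's peers cover all but 7. So r7c1=7.
Step 37. [r6c7∈{2}] r6c7's peers cover all but 2. So r6c7=2.
Step 38. [r9c2∈{3}] nothing but 3 survives at r9c2, so r9c2=3.
Step 39. [r8c2∈{9}] r8c2 is down to just 9, so r8c2=9.
Step 40. [r5c5∈{8}] r5c5's peers cover all but 8, so r5c5=8.
Step 41. [r9c8∈{1}] r9c8 is down to just 1. So r9c8=1.
Step 42. [r7c3∈{1}] nothing but 1 survives at r7c3, so r7c3=1.

Answer: 4 5 6 9 1 7 3 8 2 / 3 8 7 5 6 2 1 4 9 / 2 1 9 8 4 3 7 6 5 / 9 4 8 3 2 1 6 5 7 / 6 2 3 7 8 5 4 9 1 / 1 7 5 6 9 4 2 3 8 / 7 6 1 4 5 8 9 2 3 / 5 9 2 1 3 6 8 7 4 / 8 3 4 2 7 9 5 1 6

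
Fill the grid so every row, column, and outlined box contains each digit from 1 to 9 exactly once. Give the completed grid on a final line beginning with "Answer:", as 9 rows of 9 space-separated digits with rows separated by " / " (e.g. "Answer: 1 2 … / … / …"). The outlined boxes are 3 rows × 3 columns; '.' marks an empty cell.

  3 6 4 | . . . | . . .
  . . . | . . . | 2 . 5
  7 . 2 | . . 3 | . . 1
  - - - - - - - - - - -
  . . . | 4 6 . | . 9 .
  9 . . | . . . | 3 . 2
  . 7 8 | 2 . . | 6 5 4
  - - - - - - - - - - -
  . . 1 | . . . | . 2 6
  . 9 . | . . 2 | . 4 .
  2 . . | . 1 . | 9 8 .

Step 1. [r1c8∈{7}] r1c8 has the single candidate 7 ⇒ r1c8=7.
Step 2. [r3c2∈{5,8}] 5 has one home in box 1: r3c2. So r3c2=5.
Step 3. [r1c7∈{8}] r1c7's peers cover all but 8, so r1c7=8.
Step 4. [r7c1∈{4,5,8}] 4 has one home in col 1: r7c1, so r7c1=4.
Step 5. [r9c2∈{3}] nothing but 3 survives at r9c2 ⇒ r9c2=3.
Step 6. [r9c9∈{7}] r9c9 is down to just 7, so r9c9=7.
Step 7. [r6c1∈{1}] r6c1 is down to just 1. So r6c1=1.
Step 8. [r7c2∈{8}] r7c2 has the single candidate 8 ⇒ r7c2=8.
Step 9. [r4c1∈{5}] nothing but 5 survives at r4c1, so r4c1=5.
Step 10. [r6c6∈{9}] r6c6's peers cover all but 9 ⇒ r6c6=9.
Step 11. [r7c7∈{5}] only 5 remains possible at r7c7. So r7c7=5.
Step 12. [r7c6∈{7}] nothing but 7 survives at r7c6. So r7c6=7.
Step 13. [r9c6∈{4,5,6}] r9c6 is the only open cell in row 9 admitting 4. So r9c6=4.
Step 14. [r2c6∈{1,6,8}] r2c6 is the only open cell in col 6 admitting 6, so r2c6=6.
Step 15. [r2c5∈{4,7,8,9}] across row 2, 4 lands solely at r2c5. So r2c5=4.
Step 16. [r2c4∈{1,7,8,9}] row 2 places 7 nowhere but r2c4 ⇒ r2c4=7.
Step 17. [r5c8∈{1}] r5c8's peers cover all but 1, so r5c8=1.
Step 18. [r1c4∈{1,5,9}] across col 4, 1 lands solely at r1c4 ⇒ r1c4=1.
Step 19. [r8c1∈{6}] r8c1's peers cover all but 6. So r8c1=6.
Step 20. [r1c5∈{2,5,9}] in row 1, 2 fits only at r1c5. So r1c5=2.
Step 21. [r8c9∈{3}] r8c9 has the single candidate 3 ⇒ r8c9=3.
Step 22. [r7c4∈{3,9}] in col 4, 3 fits only at r7c4. So r7c4=3.
Step 23. [r5c5∈{5,7,8}] across row 5, 7 lands solely at r5c5, so r5c5=7.
Step 24. [r8c5∈{5,8}] r8c5 is the only open cell in col 5 admitting 5 ⇒ r8c5=5.
Step 25. [r3c4∈{8,9}] 9 has one home in col 4: r3c4. So r3c4=9.
Step 26. [r5c4∈{5,8}] r5c4 is the only open cell in col 4 admitting 5, so r5c4=5.
Step 27. [r4c6∈{1,8}] r4c6 is the only open cell in row 4 admitting 1 ⇒ r4c6=1.
Step 28. [r4c2∈{2}] r4c2 is down to just 2. So r4c2=2.
Step 29. [r8c3∈{7}] only 7 remains possible at r8c3 ⇒ r8c3=7.
Step 30. [r1c9∈{9}] r1c9 is down to just 9. So r1c9=9.
Step 31. [r4c3∈{3}] only 3 remains possible at r4c3, so r4c3=3.
Step 32. [r6c5∈{3}] r6c5 is down to just 3, so r6c5=3.
Step 33. [r7c5∈{9}] r7c5 has the single candidate 9 ⇒ r7c5=9.
Step 34. [r2c3∈{9}] nothing but 9 survives at r2c3, so r2c3=9.
Step 35. [r3c5∈{8}] r3c5 has the single candidate 8 ⇒ r3c5=8.
Step 36. [r2c1∈{8}] r2c1 has the single candidate 8, so r2c1=8.
Step 37. [r5c3∈{6}] r5c3 is down to just 6 ⇒ r5c3=6.
Step 38. [r2c8∈{3}] nothing but 3 survives at r2c8. So r2c8=3.
Step 39. [r4c7∈{7}] r4c7 is down to just 7. So r4c7=7.
Step 40. [r9c4∈{6}] only 6 remains possible at r9c4, so r9c4=6.
Step 41. [r9c3∈{5}] r9c3's peers cover all but 5 ⇒ r9c3=5.
Step 42. [r3c7∈{4}] only 4 remains possible at r3c7, so r3c7=4.
Step 43. [r8c7∈{1}] only 1 remains possible at r8c7, so r8c7=1.
Step 44. [r4c9∈{8}] r4c9 is down to just 8. So r4c9=8.
Step 45. [r8c4∈{8}] r8c4 has the single candidate 8, so r8c4=8.
Step 46. [r5c2∈{4}] r5c2 has the single candidate 4 ⇒ r5c2=4.
Step 47. [r5c6∈{8}] nothing but 8 survives at r5c6. So r5c6=8.
Step 48. [r1c6∈{5}] nothing but 5 survives at r1c6. So r1c6=5.
Step 49. [r3c8∈{6}] r3c8 is down to just 6 ⇒ r3c8=6.
Step 50. [r2c2∈{1}] r2c2's peers cover all but 1. So r2c2=1.

Answer: 3 6 4 1 2 5 8 7 9 / 8 1 9 7 4 6 2 3 5 / 7 5 2 9 8 3 4 6 1 / 5 2 3 4 6 1 7 9 8 / 9 4 6 5 7 8 3 1 2 / 1 7 8 2 3 9 6 5 4 / 4 8 1 3 9 7 5 2 6 / 6 9 7 8 5 2 1 4 3 / 2 3 5 6 1 4 9 8 7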